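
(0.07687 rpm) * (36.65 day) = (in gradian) 1.623e+06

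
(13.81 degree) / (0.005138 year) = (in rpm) 1.421e-05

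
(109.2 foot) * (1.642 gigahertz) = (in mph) 1.223e+11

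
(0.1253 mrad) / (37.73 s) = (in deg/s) 0.0001903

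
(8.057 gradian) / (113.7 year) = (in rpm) 3.371e-10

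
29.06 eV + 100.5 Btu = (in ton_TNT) 2.534e-05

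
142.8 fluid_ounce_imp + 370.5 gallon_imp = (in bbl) 10.62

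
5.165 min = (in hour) 0.08608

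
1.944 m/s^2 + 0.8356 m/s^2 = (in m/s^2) 2.78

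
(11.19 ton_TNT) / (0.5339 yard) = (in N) 9.59e+10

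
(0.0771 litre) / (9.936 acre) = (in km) 1.917e-12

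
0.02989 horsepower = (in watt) 22.29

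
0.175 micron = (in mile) 1.087e-10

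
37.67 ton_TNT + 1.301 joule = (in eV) 9.837e+29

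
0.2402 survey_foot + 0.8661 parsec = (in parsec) 0.8661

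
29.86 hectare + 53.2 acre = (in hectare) 51.39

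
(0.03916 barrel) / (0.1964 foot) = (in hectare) 1.04e-05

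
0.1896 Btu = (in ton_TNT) 4.781e-08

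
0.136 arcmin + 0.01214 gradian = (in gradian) 0.01466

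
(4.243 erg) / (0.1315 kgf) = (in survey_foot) 1.079e-06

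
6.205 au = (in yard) 1.015e+12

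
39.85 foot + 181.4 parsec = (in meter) 5.597e+18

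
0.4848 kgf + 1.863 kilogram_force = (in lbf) 5.176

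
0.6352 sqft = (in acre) 1.458e-05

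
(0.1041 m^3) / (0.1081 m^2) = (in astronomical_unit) 6.437e-12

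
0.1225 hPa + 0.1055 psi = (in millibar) 7.396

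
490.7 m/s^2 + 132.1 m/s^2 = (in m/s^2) 622.8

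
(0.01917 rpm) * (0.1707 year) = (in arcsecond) 2.229e+09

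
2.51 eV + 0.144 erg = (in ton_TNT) 3.442e-18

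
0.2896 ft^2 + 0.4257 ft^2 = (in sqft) 0.7153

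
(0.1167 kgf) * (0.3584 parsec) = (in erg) 1.266e+23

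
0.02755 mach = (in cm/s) 938.1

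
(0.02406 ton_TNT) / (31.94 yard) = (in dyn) 3.447e+11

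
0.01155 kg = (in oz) 0.4074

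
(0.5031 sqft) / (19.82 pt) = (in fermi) 6.685e+15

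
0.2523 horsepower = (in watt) 188.1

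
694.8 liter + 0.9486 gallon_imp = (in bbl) 4.397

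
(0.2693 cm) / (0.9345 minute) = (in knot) 9.336e-05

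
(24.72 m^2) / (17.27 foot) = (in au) 3.139e-11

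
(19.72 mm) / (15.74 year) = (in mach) 1.167e-13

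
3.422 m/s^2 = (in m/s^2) 3.422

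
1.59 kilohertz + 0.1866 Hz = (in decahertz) 159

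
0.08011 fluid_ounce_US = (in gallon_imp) 0.0005211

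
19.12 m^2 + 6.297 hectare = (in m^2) 6.299e+04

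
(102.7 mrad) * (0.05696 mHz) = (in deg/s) 0.0003352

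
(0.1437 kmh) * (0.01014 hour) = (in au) 9.74e-12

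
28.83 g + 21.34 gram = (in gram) 50.17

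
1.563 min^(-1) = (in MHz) 2.605e-08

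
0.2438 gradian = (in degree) 0.2194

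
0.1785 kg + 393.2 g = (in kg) 0.5717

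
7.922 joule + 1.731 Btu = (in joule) 1834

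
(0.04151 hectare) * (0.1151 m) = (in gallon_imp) 1.051e+04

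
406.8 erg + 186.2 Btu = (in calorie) 4.695e+04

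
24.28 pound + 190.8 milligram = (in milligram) 1.101e+07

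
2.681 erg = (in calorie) 6.408e-08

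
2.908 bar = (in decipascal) 2.908e+06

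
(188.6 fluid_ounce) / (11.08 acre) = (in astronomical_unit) 8.315e-19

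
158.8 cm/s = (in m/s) 1.588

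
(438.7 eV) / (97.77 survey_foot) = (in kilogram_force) 2.405e-19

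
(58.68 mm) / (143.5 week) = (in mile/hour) 1.512e-09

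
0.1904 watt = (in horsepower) 0.0002553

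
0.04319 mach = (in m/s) 14.71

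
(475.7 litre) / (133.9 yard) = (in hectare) 3.885e-07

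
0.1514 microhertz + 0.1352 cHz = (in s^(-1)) 0.001352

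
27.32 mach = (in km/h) 3.349e+04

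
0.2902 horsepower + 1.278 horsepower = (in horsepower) 1.568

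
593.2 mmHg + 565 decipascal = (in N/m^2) 7.914e+04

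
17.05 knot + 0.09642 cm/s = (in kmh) 31.58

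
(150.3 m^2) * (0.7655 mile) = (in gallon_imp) 4.073e+07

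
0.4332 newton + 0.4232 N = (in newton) 0.8564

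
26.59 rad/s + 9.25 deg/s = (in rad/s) 26.75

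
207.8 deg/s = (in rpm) 34.63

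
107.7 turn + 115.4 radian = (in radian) 792.1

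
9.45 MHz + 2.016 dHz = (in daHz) 9.45e+05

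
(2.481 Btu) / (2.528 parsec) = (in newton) 3.356e-14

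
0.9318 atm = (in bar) 0.9441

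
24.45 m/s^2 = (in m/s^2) 24.45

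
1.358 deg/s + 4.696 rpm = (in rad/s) 0.5155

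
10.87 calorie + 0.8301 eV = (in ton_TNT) 1.087e-08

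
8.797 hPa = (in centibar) 0.8797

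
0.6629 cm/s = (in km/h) 0.02386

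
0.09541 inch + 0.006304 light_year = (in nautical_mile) 3.22e+10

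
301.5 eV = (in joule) 4.831e-17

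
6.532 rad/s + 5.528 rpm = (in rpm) 67.9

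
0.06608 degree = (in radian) 0.001153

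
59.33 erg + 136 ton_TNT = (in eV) 3.552e+30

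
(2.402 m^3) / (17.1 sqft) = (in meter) 1.512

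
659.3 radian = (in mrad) 6.593e+05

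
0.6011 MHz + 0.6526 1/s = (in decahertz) 6.011e+04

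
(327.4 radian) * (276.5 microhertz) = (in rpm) 0.8645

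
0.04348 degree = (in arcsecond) 156.5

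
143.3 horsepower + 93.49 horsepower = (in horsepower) 236.8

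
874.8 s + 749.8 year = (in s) 2.365e+10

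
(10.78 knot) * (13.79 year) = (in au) 0.01612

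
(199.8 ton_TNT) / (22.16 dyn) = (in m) 3.772e+15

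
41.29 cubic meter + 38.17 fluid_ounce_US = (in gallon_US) 1.091e+04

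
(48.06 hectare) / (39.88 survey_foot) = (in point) 1.121e+08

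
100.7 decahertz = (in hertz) 1007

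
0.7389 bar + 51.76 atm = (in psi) 771.4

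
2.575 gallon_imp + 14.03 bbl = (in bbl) 14.1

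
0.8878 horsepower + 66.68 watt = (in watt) 728.7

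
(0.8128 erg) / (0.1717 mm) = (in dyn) 47.34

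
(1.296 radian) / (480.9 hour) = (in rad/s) 7.486e-07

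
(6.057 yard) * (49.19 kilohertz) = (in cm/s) 2.724e+07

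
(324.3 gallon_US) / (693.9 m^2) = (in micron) 1769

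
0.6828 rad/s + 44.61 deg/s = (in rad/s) 1.461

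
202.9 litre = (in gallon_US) 53.6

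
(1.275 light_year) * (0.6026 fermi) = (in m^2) 7.269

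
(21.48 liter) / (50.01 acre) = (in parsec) 3.44e-24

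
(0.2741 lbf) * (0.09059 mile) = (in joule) 177.8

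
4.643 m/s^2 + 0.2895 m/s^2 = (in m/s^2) 4.933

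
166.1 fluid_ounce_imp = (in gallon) 1.247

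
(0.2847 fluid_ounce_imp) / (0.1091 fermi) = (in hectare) 7.414e+06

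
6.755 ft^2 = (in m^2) 0.6276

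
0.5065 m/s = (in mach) 0.001488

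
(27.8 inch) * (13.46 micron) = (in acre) 2.349e-09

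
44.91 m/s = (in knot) 87.3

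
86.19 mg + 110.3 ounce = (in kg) 3.127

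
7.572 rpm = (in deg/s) 45.43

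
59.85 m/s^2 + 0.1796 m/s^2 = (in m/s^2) 60.03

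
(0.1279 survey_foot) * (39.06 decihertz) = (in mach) 0.0004472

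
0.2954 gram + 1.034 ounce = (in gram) 29.61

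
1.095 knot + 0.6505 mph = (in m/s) 0.8541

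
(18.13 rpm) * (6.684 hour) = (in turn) 7271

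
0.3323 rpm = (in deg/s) 1.994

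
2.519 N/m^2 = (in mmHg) 0.01889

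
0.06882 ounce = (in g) 1.951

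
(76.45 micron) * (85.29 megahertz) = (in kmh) 2.347e+04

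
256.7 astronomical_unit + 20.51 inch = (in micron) 3.84e+19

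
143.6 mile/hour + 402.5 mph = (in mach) 0.717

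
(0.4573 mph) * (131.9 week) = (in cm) 1.631e+09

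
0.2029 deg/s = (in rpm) 0.03382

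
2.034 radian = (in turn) 0.3237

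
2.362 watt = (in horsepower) 0.003167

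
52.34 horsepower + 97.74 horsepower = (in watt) 1.119e+05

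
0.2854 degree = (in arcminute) 17.12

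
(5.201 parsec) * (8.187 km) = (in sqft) 1.414e+22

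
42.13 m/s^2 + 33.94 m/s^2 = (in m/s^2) 76.07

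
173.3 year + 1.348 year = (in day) 6.375e+04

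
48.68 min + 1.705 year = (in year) 1.705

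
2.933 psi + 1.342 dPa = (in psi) 2.933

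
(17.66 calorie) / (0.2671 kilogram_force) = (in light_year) 2.982e-15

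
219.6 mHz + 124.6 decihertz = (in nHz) 1.268e+10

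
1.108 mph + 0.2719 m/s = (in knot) 1.491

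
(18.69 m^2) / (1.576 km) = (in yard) 0.01297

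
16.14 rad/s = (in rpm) 154.1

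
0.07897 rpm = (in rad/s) 0.00827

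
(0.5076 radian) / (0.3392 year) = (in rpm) 4.531e-07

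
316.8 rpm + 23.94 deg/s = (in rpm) 320.8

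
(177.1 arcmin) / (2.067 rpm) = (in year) 7.547e-09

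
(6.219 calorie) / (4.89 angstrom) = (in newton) 5.321e+10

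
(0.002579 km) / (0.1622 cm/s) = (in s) 1590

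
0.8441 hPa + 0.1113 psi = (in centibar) 0.8518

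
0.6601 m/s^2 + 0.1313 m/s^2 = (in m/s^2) 0.7914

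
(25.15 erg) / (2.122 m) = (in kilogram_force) 1.209e-07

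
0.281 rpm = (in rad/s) 0.02943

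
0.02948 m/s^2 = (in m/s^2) 0.02948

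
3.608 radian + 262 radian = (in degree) 1.522e+04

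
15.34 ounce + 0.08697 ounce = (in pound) 0.9642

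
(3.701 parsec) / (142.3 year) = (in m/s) 2.545e+07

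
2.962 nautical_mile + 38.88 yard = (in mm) 5.521e+06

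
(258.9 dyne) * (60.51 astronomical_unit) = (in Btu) 2.221e+07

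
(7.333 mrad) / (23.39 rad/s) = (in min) 5.225e-06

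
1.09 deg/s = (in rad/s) 0.01902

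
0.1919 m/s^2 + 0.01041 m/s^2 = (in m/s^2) 0.2023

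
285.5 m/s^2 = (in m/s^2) 285.5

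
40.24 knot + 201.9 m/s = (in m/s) 222.6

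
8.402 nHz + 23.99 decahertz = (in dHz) 2399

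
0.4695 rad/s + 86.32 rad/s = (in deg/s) 4973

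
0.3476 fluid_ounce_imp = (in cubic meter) 9.876e-06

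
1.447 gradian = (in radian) 0.02273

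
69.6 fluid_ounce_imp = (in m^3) 0.001978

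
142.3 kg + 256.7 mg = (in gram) 1.423e+05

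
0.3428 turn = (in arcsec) 4.443e+05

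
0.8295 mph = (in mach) 0.001089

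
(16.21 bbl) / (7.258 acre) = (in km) 8.774e-08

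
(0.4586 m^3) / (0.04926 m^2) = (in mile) 0.005785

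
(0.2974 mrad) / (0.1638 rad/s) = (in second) 0.001816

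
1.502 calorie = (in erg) 6.284e+07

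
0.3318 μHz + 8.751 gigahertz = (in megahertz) 8751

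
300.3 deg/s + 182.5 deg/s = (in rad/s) 8.426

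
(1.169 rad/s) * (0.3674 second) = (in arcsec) 8.859e+04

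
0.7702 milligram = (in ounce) 2.717e-05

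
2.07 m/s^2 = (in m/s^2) 2.07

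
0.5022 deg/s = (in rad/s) 0.008765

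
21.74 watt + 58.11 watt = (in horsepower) 0.1071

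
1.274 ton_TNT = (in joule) 5.33e+09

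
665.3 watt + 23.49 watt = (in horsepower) 0.9237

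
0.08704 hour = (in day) 0.003627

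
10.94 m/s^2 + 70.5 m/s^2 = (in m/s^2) 81.44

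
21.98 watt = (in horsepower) 0.02948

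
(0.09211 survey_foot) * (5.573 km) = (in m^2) 156.5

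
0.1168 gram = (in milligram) 116.8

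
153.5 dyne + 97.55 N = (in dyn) 9.755e+06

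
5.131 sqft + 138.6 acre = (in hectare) 56.09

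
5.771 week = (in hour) 969.5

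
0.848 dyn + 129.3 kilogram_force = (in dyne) 1.268e+08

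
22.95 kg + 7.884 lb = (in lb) 58.48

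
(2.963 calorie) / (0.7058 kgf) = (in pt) 5077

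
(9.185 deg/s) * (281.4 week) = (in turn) 4.342e+06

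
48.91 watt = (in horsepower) 0.06559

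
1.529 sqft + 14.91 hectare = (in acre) 36.84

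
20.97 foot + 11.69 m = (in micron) 1.808e+07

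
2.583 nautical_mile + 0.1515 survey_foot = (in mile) 2.972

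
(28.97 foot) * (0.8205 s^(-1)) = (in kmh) 26.08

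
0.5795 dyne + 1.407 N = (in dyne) 1.407e+05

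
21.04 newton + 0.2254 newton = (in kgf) 2.168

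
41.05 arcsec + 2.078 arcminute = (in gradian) 0.05115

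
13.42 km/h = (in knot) 7.246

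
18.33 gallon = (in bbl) 0.4364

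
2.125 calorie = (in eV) 5.549e+19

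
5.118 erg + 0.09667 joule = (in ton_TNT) 2.31e-11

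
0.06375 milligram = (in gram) 6.375e-05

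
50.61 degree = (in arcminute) 3037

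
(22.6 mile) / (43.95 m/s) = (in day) 0.009578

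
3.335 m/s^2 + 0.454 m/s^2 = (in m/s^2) 3.789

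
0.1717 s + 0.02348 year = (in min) 1.234e+04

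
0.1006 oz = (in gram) 2.852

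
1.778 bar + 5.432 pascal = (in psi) 25.79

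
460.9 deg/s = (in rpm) 76.82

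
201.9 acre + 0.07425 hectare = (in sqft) 8.803e+06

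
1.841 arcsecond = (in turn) 1.421e-06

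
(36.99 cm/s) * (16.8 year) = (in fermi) 1.96e+23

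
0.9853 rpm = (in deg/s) 5.912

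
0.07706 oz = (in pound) 0.004816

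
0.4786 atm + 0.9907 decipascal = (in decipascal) 4.849e+05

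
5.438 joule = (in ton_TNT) 1.3e-09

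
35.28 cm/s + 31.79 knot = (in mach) 0.04907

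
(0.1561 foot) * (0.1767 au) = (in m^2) 1.258e+09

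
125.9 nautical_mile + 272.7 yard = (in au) 1.56e-06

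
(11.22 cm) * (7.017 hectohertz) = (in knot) 153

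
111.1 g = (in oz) 3.919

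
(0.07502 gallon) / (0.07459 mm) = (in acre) 0.0009408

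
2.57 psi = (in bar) 0.1772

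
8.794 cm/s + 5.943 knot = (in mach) 0.009237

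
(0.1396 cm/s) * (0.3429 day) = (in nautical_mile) 0.02233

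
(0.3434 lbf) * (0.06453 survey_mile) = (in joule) 158.6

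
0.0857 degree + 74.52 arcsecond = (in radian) 0.001857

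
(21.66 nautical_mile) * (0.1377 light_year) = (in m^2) 5.226e+19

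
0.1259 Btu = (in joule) 132.8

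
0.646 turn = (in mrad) 4059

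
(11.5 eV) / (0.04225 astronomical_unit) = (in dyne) 2.915e-23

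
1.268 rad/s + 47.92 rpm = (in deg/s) 360.2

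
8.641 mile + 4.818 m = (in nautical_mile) 7.511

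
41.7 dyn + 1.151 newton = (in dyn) 1.151e+05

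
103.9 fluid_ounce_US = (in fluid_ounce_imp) 108.1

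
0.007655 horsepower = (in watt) 5.708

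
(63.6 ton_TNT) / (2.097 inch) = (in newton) 4.996e+12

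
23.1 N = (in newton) 23.1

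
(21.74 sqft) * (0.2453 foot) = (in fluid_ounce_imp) 5315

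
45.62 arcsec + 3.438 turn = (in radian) 21.6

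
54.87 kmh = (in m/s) 15.24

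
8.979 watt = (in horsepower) 0.01204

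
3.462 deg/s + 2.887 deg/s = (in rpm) 1.058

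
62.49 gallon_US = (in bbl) 1.488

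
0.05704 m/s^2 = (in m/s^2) 0.05704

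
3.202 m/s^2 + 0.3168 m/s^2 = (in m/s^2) 3.519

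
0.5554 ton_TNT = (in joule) 2.324e+09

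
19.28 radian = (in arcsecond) 3.977e+06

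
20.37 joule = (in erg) 2.037e+08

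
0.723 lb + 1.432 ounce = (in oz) 13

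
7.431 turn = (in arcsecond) 9.631e+06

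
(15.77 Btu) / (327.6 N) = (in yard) 55.54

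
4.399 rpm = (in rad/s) 0.4607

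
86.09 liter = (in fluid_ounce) 2911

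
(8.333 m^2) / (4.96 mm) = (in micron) 1.68e+09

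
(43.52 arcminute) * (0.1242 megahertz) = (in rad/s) 1572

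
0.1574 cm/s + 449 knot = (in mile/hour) 516.7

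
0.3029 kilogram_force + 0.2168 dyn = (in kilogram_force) 0.3029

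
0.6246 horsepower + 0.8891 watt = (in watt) 466.7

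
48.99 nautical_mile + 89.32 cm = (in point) 2.572e+08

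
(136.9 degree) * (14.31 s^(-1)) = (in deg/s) 1959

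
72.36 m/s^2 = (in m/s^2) 72.36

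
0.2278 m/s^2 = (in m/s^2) 0.2278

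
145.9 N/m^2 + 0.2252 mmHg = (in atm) 0.001736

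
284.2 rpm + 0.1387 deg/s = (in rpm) 284.2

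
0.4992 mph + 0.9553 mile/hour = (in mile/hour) 1.455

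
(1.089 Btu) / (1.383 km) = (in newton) 0.8308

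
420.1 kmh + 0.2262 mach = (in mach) 0.5689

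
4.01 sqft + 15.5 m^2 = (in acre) 0.003922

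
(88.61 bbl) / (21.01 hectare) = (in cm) 0.006705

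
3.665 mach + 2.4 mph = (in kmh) 4496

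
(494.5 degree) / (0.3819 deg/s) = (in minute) 21.58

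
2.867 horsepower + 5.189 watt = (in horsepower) 2.874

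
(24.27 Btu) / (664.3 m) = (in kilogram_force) 3.931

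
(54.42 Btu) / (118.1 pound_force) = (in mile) 0.06791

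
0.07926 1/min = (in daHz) 0.0001321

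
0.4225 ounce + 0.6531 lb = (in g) 308.2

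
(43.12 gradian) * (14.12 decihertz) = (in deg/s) 54.8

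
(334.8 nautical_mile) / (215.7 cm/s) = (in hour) 79.85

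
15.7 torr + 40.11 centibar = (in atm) 0.4165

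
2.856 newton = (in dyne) 2.856e+05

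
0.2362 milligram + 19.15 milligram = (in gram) 0.01939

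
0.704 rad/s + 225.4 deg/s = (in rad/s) 4.638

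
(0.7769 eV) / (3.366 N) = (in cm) 3.698e-18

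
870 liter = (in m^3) 0.87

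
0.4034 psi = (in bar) 0.02781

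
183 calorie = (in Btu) 0.7257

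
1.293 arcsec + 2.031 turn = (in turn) 2.031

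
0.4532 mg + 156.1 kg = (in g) 1.561e+05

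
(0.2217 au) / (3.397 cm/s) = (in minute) 1.627e+10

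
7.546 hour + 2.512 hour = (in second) 3.621e+04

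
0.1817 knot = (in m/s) 0.09347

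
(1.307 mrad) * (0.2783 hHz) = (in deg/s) 2.084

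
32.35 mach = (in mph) 2.464e+04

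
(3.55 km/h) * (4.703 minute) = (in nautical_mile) 0.1502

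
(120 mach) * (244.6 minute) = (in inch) 2.361e+10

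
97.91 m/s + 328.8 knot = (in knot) 519.1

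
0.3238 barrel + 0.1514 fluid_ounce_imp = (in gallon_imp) 11.32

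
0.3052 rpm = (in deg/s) 1.831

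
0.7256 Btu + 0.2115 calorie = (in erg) 7.664e+09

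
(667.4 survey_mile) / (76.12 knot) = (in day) 0.3175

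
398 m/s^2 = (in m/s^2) 398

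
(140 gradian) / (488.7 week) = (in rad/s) 7.44e-09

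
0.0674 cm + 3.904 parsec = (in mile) 7.485e+13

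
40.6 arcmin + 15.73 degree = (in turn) 0.04557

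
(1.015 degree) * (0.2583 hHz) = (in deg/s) 26.22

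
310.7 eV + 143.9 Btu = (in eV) 9.476e+23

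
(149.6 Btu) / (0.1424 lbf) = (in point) 7.063e+08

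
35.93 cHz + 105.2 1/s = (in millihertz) 1.056e+05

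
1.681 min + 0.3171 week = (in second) 1.919e+05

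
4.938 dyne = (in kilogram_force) 5.035e-06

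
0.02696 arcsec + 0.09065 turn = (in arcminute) 1958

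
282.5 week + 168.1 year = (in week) 9048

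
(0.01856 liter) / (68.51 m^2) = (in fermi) 2.709e+08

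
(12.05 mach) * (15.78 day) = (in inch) 2.202e+11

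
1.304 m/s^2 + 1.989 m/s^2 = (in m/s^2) 3.293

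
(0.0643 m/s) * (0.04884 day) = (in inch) 1.068e+04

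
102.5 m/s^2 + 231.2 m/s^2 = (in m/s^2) 333.7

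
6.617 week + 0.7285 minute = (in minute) 6.67e+04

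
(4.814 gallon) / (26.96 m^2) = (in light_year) 7.145e-20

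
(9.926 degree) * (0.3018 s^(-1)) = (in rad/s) 0.05228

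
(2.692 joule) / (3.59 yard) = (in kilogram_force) 0.08362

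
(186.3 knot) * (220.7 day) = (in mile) 1.136e+06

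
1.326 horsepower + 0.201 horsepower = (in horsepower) 1.527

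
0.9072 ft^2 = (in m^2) 0.08428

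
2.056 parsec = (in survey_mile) 3.942e+13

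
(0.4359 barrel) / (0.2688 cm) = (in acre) 0.006371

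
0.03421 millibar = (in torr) 0.02566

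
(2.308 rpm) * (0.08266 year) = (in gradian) 4.011e+07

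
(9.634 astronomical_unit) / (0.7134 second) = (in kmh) 7.273e+12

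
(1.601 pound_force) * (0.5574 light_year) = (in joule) 3.756e+16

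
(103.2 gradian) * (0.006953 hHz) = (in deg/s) 64.58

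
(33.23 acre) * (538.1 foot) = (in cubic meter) 2.206e+07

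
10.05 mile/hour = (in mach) 0.01319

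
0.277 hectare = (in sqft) 2.982e+04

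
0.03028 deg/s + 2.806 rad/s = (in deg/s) 160.8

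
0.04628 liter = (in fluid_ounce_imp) 1.629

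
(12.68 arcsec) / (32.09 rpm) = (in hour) 5.082e-09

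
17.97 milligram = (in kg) 1.797e-05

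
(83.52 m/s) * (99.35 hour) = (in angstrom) 2.987e+17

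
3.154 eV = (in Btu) 4.79e-22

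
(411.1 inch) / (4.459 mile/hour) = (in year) 1.661e-07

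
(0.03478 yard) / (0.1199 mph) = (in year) 1.881e-08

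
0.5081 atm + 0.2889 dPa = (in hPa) 514.8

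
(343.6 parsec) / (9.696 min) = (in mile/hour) 4.077e+16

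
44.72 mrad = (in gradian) 2.847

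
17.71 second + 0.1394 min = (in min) 0.4346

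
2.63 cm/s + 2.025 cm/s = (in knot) 0.09049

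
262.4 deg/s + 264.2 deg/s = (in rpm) 87.77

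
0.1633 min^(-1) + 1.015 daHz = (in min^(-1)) 609.2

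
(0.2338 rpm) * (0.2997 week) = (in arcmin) 1.526e+07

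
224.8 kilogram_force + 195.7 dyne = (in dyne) 2.205e+08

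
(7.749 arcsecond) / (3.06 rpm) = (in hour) 3.257e-08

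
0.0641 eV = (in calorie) 2.455e-21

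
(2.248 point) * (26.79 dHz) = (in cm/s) 0.2125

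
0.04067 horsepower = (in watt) 30.33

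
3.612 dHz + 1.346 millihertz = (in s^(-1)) 0.3625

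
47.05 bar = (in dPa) 4.705e+07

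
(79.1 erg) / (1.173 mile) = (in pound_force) 9.42e-10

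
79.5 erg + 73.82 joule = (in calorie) 17.64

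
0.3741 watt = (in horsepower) 0.0005017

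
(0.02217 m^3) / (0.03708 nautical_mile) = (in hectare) 3.228e-08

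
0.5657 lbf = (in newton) 2.516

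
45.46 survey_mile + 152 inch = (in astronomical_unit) 4.891e-07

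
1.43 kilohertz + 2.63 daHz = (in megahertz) 0.001456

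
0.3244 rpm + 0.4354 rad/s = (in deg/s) 26.89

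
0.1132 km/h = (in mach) 9.235e-05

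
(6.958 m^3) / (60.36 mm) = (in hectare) 0.01153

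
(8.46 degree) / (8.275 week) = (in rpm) 2.817e-07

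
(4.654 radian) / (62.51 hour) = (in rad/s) 2.068e-05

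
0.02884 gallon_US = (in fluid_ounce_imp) 3.842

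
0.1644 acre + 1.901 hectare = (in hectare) 1.968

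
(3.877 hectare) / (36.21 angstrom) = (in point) 3.035e+16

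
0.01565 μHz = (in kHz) 1.565e-11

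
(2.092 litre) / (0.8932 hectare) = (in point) 0.0006639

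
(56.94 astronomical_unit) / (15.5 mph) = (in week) 2.033e+06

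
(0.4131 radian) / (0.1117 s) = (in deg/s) 211.9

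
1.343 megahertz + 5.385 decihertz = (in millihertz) 1.343e+09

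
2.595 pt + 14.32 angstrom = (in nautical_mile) 4.943e-07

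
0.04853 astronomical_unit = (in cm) 7.26e+11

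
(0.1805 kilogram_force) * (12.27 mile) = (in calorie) 8354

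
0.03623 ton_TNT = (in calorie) 3.623e+07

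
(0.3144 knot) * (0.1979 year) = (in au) 6.748e-06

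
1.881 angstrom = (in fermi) 1.881e+05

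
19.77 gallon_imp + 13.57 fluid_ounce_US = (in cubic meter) 0.09028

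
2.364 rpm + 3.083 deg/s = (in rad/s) 0.3014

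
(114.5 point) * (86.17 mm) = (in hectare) 3.481e-07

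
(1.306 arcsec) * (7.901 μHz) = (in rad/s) 5.003e-11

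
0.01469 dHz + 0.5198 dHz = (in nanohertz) 5.345e+07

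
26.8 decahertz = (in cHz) 2.68e+04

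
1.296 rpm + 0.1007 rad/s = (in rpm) 2.258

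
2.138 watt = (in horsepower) 0.002867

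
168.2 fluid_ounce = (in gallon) 1.314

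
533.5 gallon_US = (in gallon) 533.5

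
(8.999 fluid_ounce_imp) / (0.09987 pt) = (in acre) 0.001793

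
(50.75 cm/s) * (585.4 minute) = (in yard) 1.949e+04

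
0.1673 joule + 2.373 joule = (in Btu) 0.002408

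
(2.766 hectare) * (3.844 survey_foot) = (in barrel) 2.038e+05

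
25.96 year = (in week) 1354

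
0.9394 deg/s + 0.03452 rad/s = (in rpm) 0.4862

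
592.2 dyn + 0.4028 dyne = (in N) 0.005926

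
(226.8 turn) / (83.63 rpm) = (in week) 0.000269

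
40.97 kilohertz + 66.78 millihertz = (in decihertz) 4.097e+05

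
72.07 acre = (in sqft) 3.139e+06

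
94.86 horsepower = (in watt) 7.074e+04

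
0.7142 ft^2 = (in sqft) 0.7142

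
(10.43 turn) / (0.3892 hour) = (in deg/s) 2.68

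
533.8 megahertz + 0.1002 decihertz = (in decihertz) 5.338e+09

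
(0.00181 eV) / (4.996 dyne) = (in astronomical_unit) 3.88e-29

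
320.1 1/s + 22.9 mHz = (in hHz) 3.201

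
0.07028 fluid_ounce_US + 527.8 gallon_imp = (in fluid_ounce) 8.113e+04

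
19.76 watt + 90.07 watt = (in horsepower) 0.1473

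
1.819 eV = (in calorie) 6.965e-20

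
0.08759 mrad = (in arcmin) 0.3011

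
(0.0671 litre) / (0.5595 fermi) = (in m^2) 1.199e+11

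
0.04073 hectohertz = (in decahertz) 0.4073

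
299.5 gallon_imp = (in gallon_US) 359.7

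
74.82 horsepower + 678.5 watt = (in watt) 5.647e+04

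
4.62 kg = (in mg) 4.62e+06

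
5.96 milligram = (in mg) 5.96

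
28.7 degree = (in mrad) 500.9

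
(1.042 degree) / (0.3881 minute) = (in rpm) 0.007458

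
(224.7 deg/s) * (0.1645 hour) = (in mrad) 2.322e+06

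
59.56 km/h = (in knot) 32.16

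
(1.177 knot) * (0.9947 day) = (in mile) 32.33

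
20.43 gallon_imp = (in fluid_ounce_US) 3141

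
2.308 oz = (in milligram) 6.543e+04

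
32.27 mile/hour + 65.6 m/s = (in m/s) 80.03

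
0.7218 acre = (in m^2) 2921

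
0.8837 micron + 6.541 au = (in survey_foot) 3.21e+12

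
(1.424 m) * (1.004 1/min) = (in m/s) 0.02383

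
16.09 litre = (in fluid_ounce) 544.1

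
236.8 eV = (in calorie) 9.068e-18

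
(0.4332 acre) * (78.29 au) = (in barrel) 1.291e+17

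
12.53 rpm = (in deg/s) 75.18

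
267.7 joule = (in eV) 1.671e+21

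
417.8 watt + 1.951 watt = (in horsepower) 0.5629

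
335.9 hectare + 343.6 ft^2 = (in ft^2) 3.616e+07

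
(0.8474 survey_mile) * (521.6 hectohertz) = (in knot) 1.383e+08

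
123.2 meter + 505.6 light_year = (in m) 4.783e+18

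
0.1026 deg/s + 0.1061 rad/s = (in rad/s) 0.1079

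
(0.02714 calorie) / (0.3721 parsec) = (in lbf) 2.223e-18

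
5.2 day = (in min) 7488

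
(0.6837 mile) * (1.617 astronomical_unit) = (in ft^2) 2.865e+15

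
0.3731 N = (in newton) 0.3731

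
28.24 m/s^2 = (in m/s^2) 28.24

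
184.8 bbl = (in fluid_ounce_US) 9.935e+05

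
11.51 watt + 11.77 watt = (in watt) 23.28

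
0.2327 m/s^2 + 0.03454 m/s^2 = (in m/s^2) 0.2672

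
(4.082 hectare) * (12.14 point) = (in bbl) 1100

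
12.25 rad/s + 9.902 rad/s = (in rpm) 211.5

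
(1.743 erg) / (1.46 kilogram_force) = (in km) 1.217e-11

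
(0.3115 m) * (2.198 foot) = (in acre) 5.157e-05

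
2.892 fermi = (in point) 8.198e-12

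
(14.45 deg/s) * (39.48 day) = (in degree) 4.929e+07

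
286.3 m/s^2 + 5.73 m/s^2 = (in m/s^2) 292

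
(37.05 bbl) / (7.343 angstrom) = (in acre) 1.982e+06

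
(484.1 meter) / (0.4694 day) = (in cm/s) 1.194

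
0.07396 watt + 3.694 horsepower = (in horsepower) 3.694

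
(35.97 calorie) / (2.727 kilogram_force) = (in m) 5.628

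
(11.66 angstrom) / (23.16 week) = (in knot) 1.618e-16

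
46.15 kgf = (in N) 452.6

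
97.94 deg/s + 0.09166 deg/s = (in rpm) 16.34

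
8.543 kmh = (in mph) 5.308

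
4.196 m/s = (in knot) 8.156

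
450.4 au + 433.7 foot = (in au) 450.4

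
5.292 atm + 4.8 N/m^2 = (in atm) 5.292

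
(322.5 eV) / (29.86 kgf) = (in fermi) 0.0001765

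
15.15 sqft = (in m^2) 1.407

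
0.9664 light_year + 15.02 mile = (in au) 6.112e+04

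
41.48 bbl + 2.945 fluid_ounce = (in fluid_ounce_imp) 2.321e+05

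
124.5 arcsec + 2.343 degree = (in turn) 0.006604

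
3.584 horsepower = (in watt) 2673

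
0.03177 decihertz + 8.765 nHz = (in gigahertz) 3.177e-12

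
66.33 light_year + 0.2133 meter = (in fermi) 6.275e+32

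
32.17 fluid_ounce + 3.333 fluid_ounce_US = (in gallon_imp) 0.231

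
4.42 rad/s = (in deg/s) 253.2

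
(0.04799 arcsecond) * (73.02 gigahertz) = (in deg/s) 9.734e+05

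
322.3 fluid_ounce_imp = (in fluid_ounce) 309.7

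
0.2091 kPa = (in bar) 0.002091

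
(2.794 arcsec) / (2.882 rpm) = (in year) 1.423e-12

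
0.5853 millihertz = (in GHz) 5.853e-13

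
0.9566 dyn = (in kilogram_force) 9.755e-07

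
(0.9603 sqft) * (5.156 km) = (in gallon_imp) 1.012e+05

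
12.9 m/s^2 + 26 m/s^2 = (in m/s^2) 38.9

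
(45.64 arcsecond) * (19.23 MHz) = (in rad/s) 4255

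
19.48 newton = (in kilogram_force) 1.986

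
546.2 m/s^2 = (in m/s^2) 546.2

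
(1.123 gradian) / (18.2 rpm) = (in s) 0.009255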